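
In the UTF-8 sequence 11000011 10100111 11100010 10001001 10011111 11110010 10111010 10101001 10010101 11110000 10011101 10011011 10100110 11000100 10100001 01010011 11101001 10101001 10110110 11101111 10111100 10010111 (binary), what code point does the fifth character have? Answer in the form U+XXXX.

Offset 0: leading byte 0xC3 = 11000011 → 2-byte char #1 = C3 A7.
Offset 2: leading byte 0xE2 = 11100010 → 3-byte char #2 = E2 89 9F.
Offset 5: leading byte 0xF2 = 11110010 → 4-byte char #3 = F2 BA A9 95.
Offset 9: leading byte 0xF0 = 11110000 → 4-byte char #4 = F0 9D 9B A6.
Offset 13: leading byte 0xC4 = 11000100 → 2-byte char #5 = C4 A1.
Leading byte 0xC4 = 11000100 matches 110xxxxx → 2-byte sequence.
Byte 1: 0xC4 = 11000100, payload 00100 (5 bits).
Byte 2: 0xA1 = 10100001 (10xxxxxx ✓), payload 100001.
Concatenate: 00100100001 = 0x121 (11 bits → U+0121).

U+0121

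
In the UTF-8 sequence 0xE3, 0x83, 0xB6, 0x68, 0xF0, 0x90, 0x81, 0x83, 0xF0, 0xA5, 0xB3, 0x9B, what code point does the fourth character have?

Offset 0: leading byte 0xE3 = 11100011 → 3-byte char #1 = E3 83 B6.
Offset 3: leading byte 0x68 = 01101000 → 1-byte char #2 = 68.
Offset 4: leading byte 0xF0 = 11110000 → 4-byte char #3 = F0 90 81 83.
Offset 8: leading byte 0xF0 = 11110000 → 4-byte char #4 = F0 A5 B3 9B.
Leading byte 0xF0 = 11110000 matches 11110xxx → 4-byte sequence.
Byte 1: 0xF0 = 11110000, payload 000 (3 bits).
Byte 2: 0xA5 = 10100101 (10xxxxxx ✓), payload 100101.
Byte 3: 0xB3 = 10110011 (10xxxxxx ✓), payload 110011.
Byte 4: 0x9B = 10011011 (10xxxxxx ✓), payload 011011.
Concatenate: 000100101110011011011 = 0x25CDB (21 bits → U+25CDB).

U+25CDB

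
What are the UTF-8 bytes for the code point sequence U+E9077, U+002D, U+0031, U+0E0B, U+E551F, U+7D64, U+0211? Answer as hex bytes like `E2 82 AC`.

F3 A9 81 B7 2D 31 E0 B8 8B F3 A5 94 9F E7 B5 A4 C8 91

U+E9077: 4-byte form → F3 A9 81 B7.
U+002D: 1-byte form → 2D.
U+0031: 1-byte form → 31.
U+0E0B: 3-byte form → E0 B8 8B.
U+E551F: 4-byte form → F3 A5 94 9F.
U+7D64: 3-byte form → E7 B5 A4.
U+0211: 2-byte form → C8 91.
Concatenated (18 bytes): F3 A9 81 B7 2D 31 E0 B8 8B F3 A5 94 9F E7 B5 A4 C8 91.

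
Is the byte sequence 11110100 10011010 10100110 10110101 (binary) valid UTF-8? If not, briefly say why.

invalid (encodes a value above U+10FFFF)

Leading byte 0xF4 = 11110100 → 4-byte form.
Payload = 0x11A9B5, which exceeds U+10FFFF, the maximum Unicode code point. (Leading bytes F5–FF, or F4 followed by ≥ 0x90, are invalid.)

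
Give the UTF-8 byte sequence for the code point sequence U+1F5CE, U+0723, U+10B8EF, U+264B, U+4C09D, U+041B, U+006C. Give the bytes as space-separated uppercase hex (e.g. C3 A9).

F0 9F 97 8E DC A3 F4 8B A3 AF E2 99 8B F1 8C 82 9D D0 9B 6C

U+1F5CE: 4-byte form → F0 9F 97 8E.
U+0723: 2-byte form → DC A3.
U+10B8EF: 4-byte form → F4 8B A3 AF.
U+264B: 3-byte form → E2 99 8B.
U+4C09D: 4-byte form → F1 8C 82 9D.
U+041B: 2-byte form → D0 9B.
U+006C: 1-byte form → 6C.
Concatenated (20 bytes): F0 9F 97 8E DC A3 F4 8B A3 AF E2 99 8B F1 8C 82 9D D0 9B 6C.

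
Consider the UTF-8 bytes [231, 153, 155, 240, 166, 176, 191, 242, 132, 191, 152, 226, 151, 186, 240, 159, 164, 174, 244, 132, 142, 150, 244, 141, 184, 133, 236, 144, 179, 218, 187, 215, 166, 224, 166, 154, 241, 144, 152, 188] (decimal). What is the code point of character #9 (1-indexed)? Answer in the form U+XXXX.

Offset 0: leading byte 0xE7 = 11100111 → 3-byte char #1 = E7 99 9B.
Offset 3: leading byte 0xF0 = 11110000 → 4-byte char #2 = F0 A6 B0 BF.
Offset 7: leading byte 0xF2 = 11110010 → 4-byte char #3 = F2 84 BF 98.
Offset 11: leading byte 0xE2 = 11100010 → 3-byte char #4 = E2 97 BA.
Offset 14: leading byte 0xF0 = 11110000 → 4-byte char #5 = F0 9F A4 AE.
Offset 18: leading byte 0xF4 = 11110100 → 4-byte char #6 = F4 84 8E 96.
Offset 22: leading byte 0xF4 = 11110100 → 4-byte char #7 = F4 8D B8 85.
Offset 26: leading byte 0xEC = 11101100 → 3-byte char #8 = EC 90 B3.
Offset 29: leading byte 0xDA = 11011010 → 2-byte char #9 = DA BB.
Leading byte 0xDA = 11011010 matches 110xxxxx → 2-byte sequence.
Byte 1: 0xDA = 11011010, payload 11010 (5 bits).
Byte 2: 0xBB = 10111011 (10xxxxxx ✓), payload 111011.
Concatenate: 11010111011 = 0x6BB (11 bits → U+06BB).

U+06BB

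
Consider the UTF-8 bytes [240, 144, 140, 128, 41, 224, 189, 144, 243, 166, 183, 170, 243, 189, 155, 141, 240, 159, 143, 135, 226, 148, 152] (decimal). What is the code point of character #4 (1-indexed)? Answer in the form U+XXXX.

U+E6DEA

Offset 0: leading byte 0xF0 = 11110000 → 4-byte char #1 = F0 90 8C 80.
Offset 4: leading byte 0x29 = 00101001 → 1-byte char #2 = 29.
Offset 5: leading byte 0xE0 = 11100000 → 3-byte char #3 = E0 BD 90.
Offset 8: leading byte 0xF3 = 11110011 → 4-byte char #4 = F3 A6 B7 AA.
Leading byte 0xF3 = 11110011 matches 11110xxx → 4-byte sequence.
Byte 1: 0xF3 = 11110011, payload 011 (3 bits).
Byte 2: 0xA6 = 10100110 (10xxxxxx ✓), payload 100110.
Byte 3: 0xB7 = 10110111 (10xxxxxx ✓), payload 110111.
Byte 4: 0xAA = 10101010 (10xxxxxx ✓), payload 101010.
Concatenate: 011100110110111101010 = 0xE6DEA (21 bits → U+E6DEA).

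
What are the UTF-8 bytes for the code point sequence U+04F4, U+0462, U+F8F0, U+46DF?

U+04F4: 2-byte form → D3 B4.
U+0462: 2-byte form → D1 A2.
U+F8F0: 3-byte form → EF A3 B0.
U+46DF: 3-byte form → E4 9B 9F.
Concatenated (10 bytes): D3 B4 D1 A2 EF A3 B0 E4 9B 9F.

D3 B4 D1 A2 EF A3 B0 E4 9B 9F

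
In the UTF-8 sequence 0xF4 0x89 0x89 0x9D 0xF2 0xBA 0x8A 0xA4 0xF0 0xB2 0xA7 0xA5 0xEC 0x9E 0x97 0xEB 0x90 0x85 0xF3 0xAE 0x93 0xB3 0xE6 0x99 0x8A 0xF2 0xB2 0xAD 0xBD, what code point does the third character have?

U+329E5

Offset 0: leading byte 0xF4 = 11110100 → 4-byte char #1 = F4 89 89 9D.
Offset 4: leading byte 0xF2 = 11110010 → 4-byte char #2 = F2 BA 8A A4.
Offset 8: leading byte 0xF0 = 11110000 → 4-byte char #3 = F0 B2 A7 A5.
Leading byte 0xF0 = 11110000 matches 11110xxx → 4-byte sequence.
Byte 1: 0xF0 = 11110000, payload 000 (3 bits).
Byte 2: 0xB2 = 10110010 (10xxxxxx ✓), payload 110010.
Byte 3: 0xA7 = 10100111 (10xxxxxx ✓), payload 100111.
Byte 4: 0xA5 = 10100101 (10xxxxxx ✓), payload 100101.
Concatenate: 000110010100111100101 = 0x329E5 (21 bits → U+329E5).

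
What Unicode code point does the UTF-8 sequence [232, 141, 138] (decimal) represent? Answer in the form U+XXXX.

U+834A

Leading byte 0xE8 = 11101000 matches 1110xxxx → 3-byte sequence.
Byte 1: 0xE8 = 11101000, payload 1000 (4 bits).
Byte 2: 0x8D = 10001101 (10xxxxxx ✓), payload 001101.
Byte 3: 0x8A = 10001010 (10xxxxxx ✓), payload 001010.
Concatenate: 1000001101001010 = 0x834A (16 bits → U+834A).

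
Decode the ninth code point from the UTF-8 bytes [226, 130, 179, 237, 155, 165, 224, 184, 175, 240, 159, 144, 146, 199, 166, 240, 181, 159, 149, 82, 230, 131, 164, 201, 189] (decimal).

U+027D

Offset 0: leading byte 0xE2 = 11100010 → 3-byte char #1 = E2 82 B3.
Offset 3: leading byte 0xED = 11101101 → 3-byte char #2 = ED 9B A5.
Offset 6: leading byte 0xE0 = 11100000 → 3-byte char #3 = E0 B8 AF.
Offset 9: leading byte 0xF0 = 11110000 → 4-byte char #4 = F0 9F 90 92.
Offset 13: leading byte 0xC7 = 11000111 → 2-byte char #5 = C7 A6.
Offset 15: leading byte 0xF0 = 11110000 → 4-byte char #6 = F0 B5 9F 95.
Offset 19: leading byte 0x52 = 01010010 → 1-byte char #7 = 52.
Offset 20: leading byte 0xE6 = 11100110 → 3-byte char #8 = E6 83 A4.
Offset 23: leading byte 0xC9 = 11001001 → 2-byte char #9 = C9 BD.
Leading byte 0xC9 = 11001001 matches 110xxxxx → 2-byte sequence.
Byte 1: 0xC9 = 11001001, payload 01001 (5 bits).
Byte 2: 0xBD = 10111101 (10xxxxxx ✓), payload 111101.
Concatenate: 01001111101 = 0x27D (11 bits → U+027D).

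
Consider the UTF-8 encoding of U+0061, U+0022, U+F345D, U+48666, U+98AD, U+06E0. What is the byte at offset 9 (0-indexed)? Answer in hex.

0xA6

U+0061 → 1-byte form 61 at offsets 0–0.
U+0022 → 1-byte form 22 at offsets 1–1.
U+F345D → 4-byte form F3 B3 91 9D at offsets 2–5.
U+48666 → 4-byte form F1 88 99 A6 at offsets 6–9.
Offset 9 falls in char 4's range; it's byte 4 of F1 88 99 A6 = 0xA6.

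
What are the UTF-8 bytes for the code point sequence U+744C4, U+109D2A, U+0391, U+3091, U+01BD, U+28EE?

F1 B4 93 84 F4 89 B4 AA CE 91 E3 82 91 C6 BD E2 A3 AE

U+744C4: 4-byte form → F1 B4 93 84.
U+109D2A: 4-byte form → F4 89 B4 AA.
U+0391: 2-byte form → CE 91.
U+3091: 3-byte form → E3 82 91.
U+01BD: 2-byte form → C6 BD.
U+28EE: 3-byte form → E2 A3 AE.
Concatenated (18 bytes): F1 B4 93 84 F4 89 B4 AA CE 91 E3 82 91 C6 BD E2 A3 AE.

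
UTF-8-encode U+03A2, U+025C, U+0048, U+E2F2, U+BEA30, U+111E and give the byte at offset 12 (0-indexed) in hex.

U+03A2 → 2-byte form CE A2 at offsets 0–1.
U+025C → 2-byte form C9 9C at offsets 2–3.
U+0048 → 1-byte form 48 at offsets 4–4.
U+E2F2 → 3-byte form EE 8B B2 at offsets 5–7.
U+BEA30 → 4-byte form F2 BE A8 B0 at offsets 8–11.
U+111E → 3-byte form E1 84 9E at offsets 12–14.
Offset 12 falls in char 6's range; it's byte 1 of E1 84 9E = 0xE1.

0xE1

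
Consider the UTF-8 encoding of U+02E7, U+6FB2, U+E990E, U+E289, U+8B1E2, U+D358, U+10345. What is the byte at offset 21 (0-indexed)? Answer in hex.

U+02E7 → 2-byte form CB A7 at offsets 0–1.
U+6FB2 → 3-byte form E6 BE B2 at offsets 2–4.
U+E990E → 4-byte form F3 A9 A4 8E at offsets 5–8.
U+E289 → 3-byte form EE 8A 89 at offsets 9–11.
U+8B1E2 → 4-byte form F2 8B 87 A2 at offsets 12–15.
U+D358 → 3-byte form ED 8D 98 at offsets 16–18.
U+10345 → 4-byte form F0 90 8D 85 at offsets 19–22.
Offset 21 falls in char 7's range; it's byte 3 of F0 90 8D 85 = 0x8D.

0x8D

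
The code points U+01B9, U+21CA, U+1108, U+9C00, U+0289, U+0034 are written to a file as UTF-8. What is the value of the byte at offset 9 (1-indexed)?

1-indexed offset 9 is 0-indexed offset 8.
U+01B9 → 2-byte form C6 B9 at offsets 0–1.
U+21CA → 3-byte form E2 87 8A at offsets 2–4.
U+1108 → 3-byte form E1 84 88 at offsets 5–7.
U+9C00 → 3-byte form E9 B0 80 at offsets 8–10.
Offset 8 falls in char 4's range; it's byte 1 of E9 B0 80 = 0xE9.

0xE9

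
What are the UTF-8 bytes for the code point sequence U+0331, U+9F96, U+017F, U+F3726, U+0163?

CC B1 E9 BE 96 C5 BF F3 B3 9C A6 C5 A3

U+0331: 2-byte form → CC B1.
U+9F96: 3-byte form → E9 BE 96.
U+017F: 2-byte form → C5 BF.
U+F3726: 4-byte form → F3 B3 9C A6.
U+0163: 2-byte form → C5 A3.
Concatenated (13 bytes): CC B1 E9 BE 96 C5 BF F3 B3 9C A6 C5 A3.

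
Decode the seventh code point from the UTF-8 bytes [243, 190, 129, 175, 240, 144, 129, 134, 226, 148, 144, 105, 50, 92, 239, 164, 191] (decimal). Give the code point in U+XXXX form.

Offset 0: leading byte 0xF3 = 11110011 → 4-byte char #1 = F3 BE 81 AF.
Offset 4: leading byte 0xF0 = 11110000 → 4-byte char #2 = F0 90 81 86.
Offset 8: leading byte 0xE2 = 11100010 → 3-byte char #3 = E2 94 90.
Offset 11: leading byte 0x69 = 01101001 → 1-byte char #4 = 69.
Offset 12: leading byte 0x32 = 00110010 → 1-byte char #5 = 32.
Offset 13: leading byte 0x5C = 01011100 → 1-byte char #6 = 5C.
Offset 14: leading byte 0xEF = 11101111 → 3-byte char #7 = EF A4 BF.
Leading byte 0xEF = 11101111 matches 1110xxxx → 3-byte sequence.
Byte 1: 0xEF = 11101111, payload 1111 (4 bits).
Byte 2: 0xA4 = 10100100 (10xxxxxx ✓), payload 100100.
Byte 3: 0xBF = 10111111 (10xxxxxx ✓), payload 111111.
Concatenate: 1111100100111111 = 0xF93F (16 bits → U+F93F).

U+F93F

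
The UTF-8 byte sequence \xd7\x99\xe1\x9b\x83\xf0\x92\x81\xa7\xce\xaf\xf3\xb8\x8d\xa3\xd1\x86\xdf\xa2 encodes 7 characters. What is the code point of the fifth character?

Offset 0: leading byte 0xD7 = 11010111 → 2-byte char #1 = D7 99.
Offset 2: leading byte 0xE1 = 11100001 → 3-byte char #2 = E1 9B 83.
Offset 5: leading byte 0xF0 = 11110000 → 4-byte char #3 = F0 92 81 A7.
Offset 9: leading byte 0xCE = 11001110 → 2-byte char #4 = CE AF.
Offset 11: leading byte 0xF3 = 11110011 → 4-byte char #5 = F3 B8 8D A3.
Leading byte 0xF3 = 11110011 matches 11110xxx → 4-byte sequence.
Byte 1: 0xF3 = 11110011, payload 011 (3 bits).
Byte 2: 0xB8 = 10111000 (10xxxxxx ✓), payload 111000.
Byte 3: 0x8D = 10001101 (10xxxxxx ✓), payload 001101.
Byte 4: 0xA3 = 10100011 (10xxxxxx ✓), payload 100011.
Concatenate: 011111000001101100011 = 0xF8363 (21 bits → U+F8363).

U+F8363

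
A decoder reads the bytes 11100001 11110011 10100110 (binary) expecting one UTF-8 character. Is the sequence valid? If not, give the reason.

invalid (non-continuation byte where continuation expected)

Leading byte 0xE1 = 11100001 → 3-byte form.
Byte 2 is 0xF3 = 11110011, which is not 10xxxxxx — expected a continuation byte.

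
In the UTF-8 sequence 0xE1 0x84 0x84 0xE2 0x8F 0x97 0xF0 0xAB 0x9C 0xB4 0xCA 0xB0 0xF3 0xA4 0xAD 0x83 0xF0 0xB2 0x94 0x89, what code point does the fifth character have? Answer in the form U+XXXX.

Offset 0: leading byte 0xE1 = 11100001 → 3-byte char #1 = E1 84 84.
Offset 3: leading byte 0xE2 = 11100010 → 3-byte char #2 = E2 8F 97.
Offset 6: leading byte 0xF0 = 11110000 → 4-byte char #3 = F0 AB 9C B4.
Offset 10: leading byte 0xCA = 11001010 → 2-byte char #4 = CA B0.
Offset 12: leading byte 0xF3 = 11110011 → 4-byte char #5 = F3 A4 AD 83.
Leading byte 0xF3 = 11110011 matches 11110xxx → 4-byte sequence.
Byte 1: 0xF3 = 11110011, payload 011 (3 bits).
Byte 2: 0xA4 = 10100100 (10xxxxxx ✓), payload 100100.
Byte 3: 0xAD = 10101101 (10xxxxxx ✓), payload 101101.
Byte 4: 0x83 = 10000011 (10xxxxxx ✓), payload 000011.
Concatenate: 011100100101101000011 = 0xE4B43 (21 bits → U+E4B43).

U+E4B43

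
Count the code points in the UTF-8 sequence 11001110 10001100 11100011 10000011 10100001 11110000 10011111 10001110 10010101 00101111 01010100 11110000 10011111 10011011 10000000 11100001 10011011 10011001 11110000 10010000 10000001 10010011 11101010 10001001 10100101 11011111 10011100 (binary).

10

Byte at offset 0: 0xCE = 11001110 → 2-byte char (#1). Advance 2.
Byte at offset 2: 0xE3 = 11100011 → 3-byte char (#2). Advance 3.
Byte at offset 5: 0xF0 = 11110000 → 4-byte char (#3). Advance 4.
Byte at offset 9: 0x2F = 00101111 → 1-byte char (#4). Advance 1.
Byte at offset 10: 0x54 = 01010100 → 1-byte char (#5). Advance 1.
Byte at offset 11: 0xF0 = 11110000 → 4-byte char (#6). Advance 4.
Byte at offset 15: 0xE1 = 11100001 → 3-byte char (#7). Advance 3.
Byte at offset 18: 0xF0 = 11110000 → 4-byte char (#8). Advance 4.
Byte at offset 22: 0xEA = 11101010 → 3-byte char (#9). Advance 3.
Byte at offset 25: 0xDF = 11011111 → 2-byte char (#10). Advance 2.
Reached end at offset 27 after 10 code points.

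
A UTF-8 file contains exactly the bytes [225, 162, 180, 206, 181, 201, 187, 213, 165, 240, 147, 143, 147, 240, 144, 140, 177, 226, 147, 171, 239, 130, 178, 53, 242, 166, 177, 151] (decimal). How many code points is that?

10

Byte at offset 0: 0xE1 = 11100001 → 3-byte char (#1). Advance 3.
Byte at offset 3: 0xCE = 11001110 → 2-byte char (#2). Advance 2.
Byte at offset 5: 0xC9 = 11001001 → 2-byte char (#3). Advance 2.
Byte at offset 7: 0xD5 = 11010101 → 2-byte char (#4). Advance 2.
Byte at offset 9: 0xF0 = 11110000 → 4-byte char (#5). Advance 4.
Byte at offset 13: 0xF0 = 11110000 → 4-byte char (#6). Advance 4.
Byte at offset 17: 0xE2 = 11100010 → 3-byte char (#7). Advance 3.
Byte at offset 20: 0xEF = 11101111 → 3-byte char (#8). Advance 3.
Byte at offset 23: 0x35 = 00110101 → 1-byte char (#9). Advance 1.
Byte at offset 24: 0xF2 = 11110010 → 4-byte char (#10). Advance 4.
Reached end at offset 28 after 10 code points.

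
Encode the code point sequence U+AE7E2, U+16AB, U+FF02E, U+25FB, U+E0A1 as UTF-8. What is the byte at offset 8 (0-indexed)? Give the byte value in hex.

U+AE7E2 → 4-byte form F2 AE 9F A2 at offsets 0–3.
U+16AB → 3-byte form E1 9A AB at offsets 4–6.
U+FF02E → 4-byte form F3 BF 80 AE at offsets 7–10.
Offset 8 falls in char 3's range; it's byte 2 of F3 BF 80 AE = 0xBF.

0xBF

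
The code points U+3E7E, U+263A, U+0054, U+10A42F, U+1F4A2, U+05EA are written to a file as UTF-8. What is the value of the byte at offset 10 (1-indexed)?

1-indexed offset 10 is 0-indexed offset 9.
U+3E7E → 3-byte form E3 B9 BE at offsets 0–2.
U+263A → 3-byte form E2 98 BA at offsets 3–5.
U+0054 → 1-byte form 54 at offsets 6–6.
U+10A42F → 4-byte form F4 8A 90 AF at offsets 7–10.
Offset 9 falls in char 4's range; it's byte 3 of F4 8A 90 AF = 0x90.

0x90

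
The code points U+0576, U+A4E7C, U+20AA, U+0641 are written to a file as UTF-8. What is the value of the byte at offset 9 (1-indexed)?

0xAA

1-indexed offset 9 is 0-indexed offset 8.
U+0576 → 2-byte form D5 B6 at offsets 0–1.
U+A4E7C → 4-byte form F2 A4 B9 BC at offsets 2–5.
U+20AA → 3-byte form E2 82 AA at offsets 6–8.
Offset 8 falls in char 3's range; it's byte 3 of E2 82 AA = 0xAA.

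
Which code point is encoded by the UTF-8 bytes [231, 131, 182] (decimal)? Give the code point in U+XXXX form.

U+70F6

Leading byte 0xE7 = 11100111 matches 1110xxxx → 3-byte sequence.
Byte 1: 0xE7 = 11100111, payload 0111 (4 bits).
Byte 2: 0x83 = 10000011 (10xxxxxx ✓), payload 000011.
Byte 3: 0xB6 = 10110110 (10xxxxxx ✓), payload 110110.
Concatenate: 0111000011110110 = 0x70F6 (16 bits → U+70F6).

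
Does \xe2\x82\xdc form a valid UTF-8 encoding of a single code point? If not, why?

invalid (non-continuation byte where continuation expected)

Leading byte 0xE2 = 11100010 → 3-byte form.
Byte 3 is 0xDC = 11011100, which is not 10xxxxxx — expected a continuation byte.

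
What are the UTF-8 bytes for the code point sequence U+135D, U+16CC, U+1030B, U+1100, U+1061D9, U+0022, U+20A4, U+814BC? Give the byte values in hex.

E1 8D 9D E1 9B 8C F0 90 8C 8B E1 84 80 F4 86 87 99 22 E2 82 A4 F2 81 92 BC

U+135D: 3-byte form → E1 8D 9D.
U+16CC: 3-byte form → E1 9B 8C.
U+1030B: 4-byte form → F0 90 8C 8B.
U+1100: 3-byte form → E1 84 80.
U+1061D9: 4-byte form → F4 86 87 99.
U+0022: 1-byte form → 22.
U+20A4: 3-byte form → E2 82 A4.
U+814BC: 4-byte form → F2 81 92 BC.
Concatenated (25 bytes): E1 8D 9D E1 9B 8C F0 90 8C 8B E1 84 80 F4 86 87 99 22 E2 82 A4 F2 81 92 BC.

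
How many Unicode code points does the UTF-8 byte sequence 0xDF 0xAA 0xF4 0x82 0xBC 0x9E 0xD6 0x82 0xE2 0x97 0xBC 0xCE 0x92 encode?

Byte at offset 0: 0xDF = 11011111 → 2-byte char (#1). Advance 2.
Byte at offset 2: 0xF4 = 11110100 → 4-byte char (#2). Advance 4.
Byte at offset 6: 0xD6 = 11010110 → 2-byte char (#3). Advance 2.
Byte at offset 8: 0xE2 = 11100010 → 3-byte char (#4). Advance 3.
Byte at offset 11: 0xCE = 11001110 → 2-byte char (#5). Advance 2.
Reached end at offset 13 after 5 code points.

5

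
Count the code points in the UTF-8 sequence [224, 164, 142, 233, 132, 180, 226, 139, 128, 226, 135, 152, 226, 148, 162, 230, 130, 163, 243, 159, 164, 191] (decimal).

Byte at offset 0: 0xE0 = 11100000 → 3-byte char (#1). Advance 3.
Byte at offset 3: 0xE9 = 11101001 → 3-byte char (#2). Advance 3.
Byte at offset 6: 0xE2 = 11100010 → 3-byte char (#3). Advance 3.
Byte at offset 9: 0xE2 = 11100010 → 3-byte char (#4). Advance 3.
Byte at offset 12: 0xE2 = 11100010 → 3-byte char (#5). Advance 3.
Byte at offset 15: 0xE6 = 11100110 → 3-byte char (#6). Advance 3.
Byte at offset 18: 0xF3 = 11110011 → 4-byte char (#7). Advance 4.
Reached end at offset 22 after 7 code points.

7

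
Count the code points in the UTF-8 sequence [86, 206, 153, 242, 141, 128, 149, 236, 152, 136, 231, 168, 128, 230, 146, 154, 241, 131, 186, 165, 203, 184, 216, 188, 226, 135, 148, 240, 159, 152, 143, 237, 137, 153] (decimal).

Byte at offset 0: 0x56 = 01010110 → 1-byte char (#1). Advance 1.
Byte at offset 1: 0xCE = 11001110 → 2-byte char (#2). Advance 2.
Byte at offset 3: 0xF2 = 11110010 → 4-byte char (#3). Advance 4.
Byte at offset 7: 0xEC = 11101100 → 3-byte char (#4). Advance 3.
Byte at offset 10: 0xE7 = 11100111 → 3-byte char (#5). Advance 3.
Byte at offset 13: 0xE6 = 11100110 → 3-byte char (#6). Advance 3.
Byte at offset 16: 0xF1 = 11110001 → 4-byte char (#7). Advance 4.
Byte at offset 20: 0xCB = 11001011 → 2-byte char (#8). Advance 2.
Byte at offset 22: 0xD8 = 11011000 → 2-byte char (#9). Advance 2.
Byte at offset 24: 0xE2 = 11100010 → 3-byte char (#10). Advance 3.
Byte at offset 27: 0xF0 = 11110000 → 4-byte char (#11). Advance 4.
Byte at offset 31: 0xED = 11101101 → 3-byte char (#12). Advance 3.
Reached end at offset 34 after 12 code points.

12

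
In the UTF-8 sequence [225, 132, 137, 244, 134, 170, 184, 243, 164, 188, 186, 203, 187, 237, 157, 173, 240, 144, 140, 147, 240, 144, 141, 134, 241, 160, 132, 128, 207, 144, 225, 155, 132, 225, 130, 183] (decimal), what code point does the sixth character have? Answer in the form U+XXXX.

U+10313

Offset 0: leading byte 0xE1 = 11100001 → 3-byte char #1 = E1 84 89.
Offset 3: leading byte 0xF4 = 11110100 → 4-byte char #2 = F4 86 AA B8.
Offset 7: leading byte 0xF3 = 11110011 → 4-byte char #3 = F3 A4 BC BA.
Offset 11: leading byte 0xCB = 11001011 → 2-byte char #4 = CB BB.
Offset 13: leading byte 0xED = 11101101 → 3-byte char #5 = ED 9D AD.
Offset 16: leading byte 0xF0 = 11110000 → 4-byte char #6 = F0 90 8C 93.
Leading byte 0xF0 = 11110000 matches 11110xxx → 4-byte sequence.
Byte 1: 0xF0 = 11110000, payload 000 (3 bits).
Byte 2: 0x90 = 10010000 (10xxxxxx ✓), payload 010000.
Byte 3: 0x8C = 10001100 (10xxxxxx ✓), payload 001100.
Byte 4: 0x93 = 10010011 (10xxxxxx ✓), payload 010011.
Concatenate: 000010000001100010011 = 0x10313 (21 bits → U+10313).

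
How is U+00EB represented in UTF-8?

U+00EB = 0xEB = 235 decimal. In range U+0080–U+07FF → 2-byte form: 110xxxxx 10xxxxxx.
Binary (11 bits): 00011101011.
Split 5+6: 00011 | 101011.
Byte 1: 11000011 = 0xC3.
Byte 2: 10101011 = 0xAB.

C3 AB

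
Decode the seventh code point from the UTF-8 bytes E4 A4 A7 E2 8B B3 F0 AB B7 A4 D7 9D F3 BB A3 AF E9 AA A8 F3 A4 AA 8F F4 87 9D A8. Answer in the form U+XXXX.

U+E4A8F

Offset 0: leading byte 0xE4 = 11100100 → 3-byte char #1 = E4 A4 A7.
Offset 3: leading byte 0xE2 = 11100010 → 3-byte char #2 = E2 8B B3.
Offset 6: leading byte 0xF0 = 11110000 → 4-byte char #3 = F0 AB B7 A4.
Offset 10: leading byte 0xD7 = 11010111 → 2-byte char #4 = D7 9D.
Offset 12: leading byte 0xF3 = 11110011 → 4-byte char #5 = F3 BB A3 AF.
Offset 16: leading byte 0xE9 = 11101001 → 3-byte char #6 = E9 AA A8.
Offset 19: leading byte 0xF3 = 11110011 → 4-byte char #7 = F3 A4 AA 8F.
Leading byte 0xF3 = 11110011 matches 11110xxx → 4-byte sequence.
Byte 1: 0xF3 = 11110011, payload 011 (3 bits).
Byte 2: 0xA4 = 10100100 (10xxxxxx ✓), payload 100100.
Byte 3: 0xAA = 10101010 (10xxxxxx ✓), payload 101010.
Byte 4: 0x8F = 10001111 (10xxxxxx ✓), payload 001111.
Concatenate: 011100100101010001111 = 0xE4A8F (21 bits → U+E4A8F).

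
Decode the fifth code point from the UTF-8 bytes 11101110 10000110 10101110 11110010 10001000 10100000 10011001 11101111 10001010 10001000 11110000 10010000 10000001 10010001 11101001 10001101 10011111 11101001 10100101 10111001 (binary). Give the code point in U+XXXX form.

Offset 0: leading byte 0xEE = 11101110 → 3-byte char #1 = EE 86 AE.
Offset 3: leading byte 0xF2 = 11110010 → 4-byte char #2 = F2 88 A0 99.
Offset 7: leading byte 0xEF = 11101111 → 3-byte char #3 = EF 8A 88.
Offset 10: leading byte 0xF0 = 11110000 → 4-byte char #4 = F0 90 81 91.
Offset 14: leading byte 0xE9 = 11101001 → 3-byte char #5 = E9 8D 9F.
Leading byte 0xE9 = 11101001 matches 1110xxxx → 3-byte sequence.
Byte 1: 0xE9 = 11101001, payload 1001 (4 bits).
Byte 2: 0x8D = 10001101 (10xxxxxx ✓), payload 001101.
Byte 3: 0x9F = 10011111 (10xxxxxx ✓), payload 011111.
Concatenate: 1001001101011111 = 0x935F (16 bits → U+935F).

U+935F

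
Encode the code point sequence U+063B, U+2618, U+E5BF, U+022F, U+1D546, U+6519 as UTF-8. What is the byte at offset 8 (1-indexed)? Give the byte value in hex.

1-indexed offset 8 is 0-indexed offset 7.
U+063B → 2-byte form D8 BB at offsets 0–1.
U+2618 → 3-byte form E2 98 98 at offsets 2–4.
U+E5BF → 3-byte form EE 96 BF at offsets 5–7.
Offset 7 falls in char 3's range; it's byte 3 of EE 96 BF = 0xBF.

0xBF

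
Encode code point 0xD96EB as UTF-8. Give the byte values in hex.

F3 99 9B AB

U+D96EB = 0xD96EB = 890603 decimal. In range U+10000–U+10FFFF → 4-byte form: 11110xxx 10xxxxxx 10xxxxxx 10xxxxxx.
Binary (21 bits): 011011001011011101011.
Split 3+6+6+6: 011 | 011001 | 011011 | 101011.
Byte 1: 11110011 = 0xF3.
Byte 2: 10011001 = 0x99.
Byte 3: 10011011 = 0x9B.
Byte 4: 10101011 = 0xAB.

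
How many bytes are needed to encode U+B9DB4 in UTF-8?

U+B9DB4 = 0xB9DB4. UTF-8 uses 1 byte below 0x80, 2 below 0x800, 3 below 0x10000, 4 up to 0x10FFFF. 0xB9DB4 is in U+10000–U+10FFFF → 4 bytes.

4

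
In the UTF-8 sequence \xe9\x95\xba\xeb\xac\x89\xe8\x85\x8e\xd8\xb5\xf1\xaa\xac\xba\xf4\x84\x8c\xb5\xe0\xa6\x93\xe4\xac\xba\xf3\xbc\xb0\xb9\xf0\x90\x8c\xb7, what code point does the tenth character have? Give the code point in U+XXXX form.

U+10337

Offset 0: leading byte 0xE9 = 11101001 → 3-byte char #1 = E9 95 BA.
Offset 3: leading byte 0xEB = 11101011 → 3-byte char #2 = EB AC 89.
Offset 6: leading byte 0xE8 = 11101000 → 3-byte char #3 = E8 85 8E.
Offset 9: leading byte 0xD8 = 11011000 → 2-byte char #4 = D8 B5.
Offset 11: leading byte 0xF1 = 11110001 → 4-byte char #5 = F1 AA AC BA.
Offset 15: leading byte 0xF4 = 11110100 → 4-byte char #6 = F4 84 8C B5.
Offset 19: leading byte 0xE0 = 11100000 → 3-byte char #7 = E0 A6 93.
Offset 22: leading byte 0xE4 = 11100100 → 3-byte char #8 = E4 AC BA.
Offset 25: leading byte 0xF3 = 11110011 → 4-byte char #9 = F3 BC B0 B9.
Offset 29: leading byte 0xF0 = 11110000 → 4-byte char #10 = F0 90 8C B7.
Leading byte 0xF0 = 11110000 matches 11110xxx → 4-byte sequence.
Byte 1: 0xF0 = 11110000, payload 000 (3 bits).
Byte 2: 0x90 = 10010000 (10xxxxxx ✓), payload 010000.
Byte 3: 0x8C = 10001100 (10xxxxxx ✓), payload 001100.
Byte 4: 0xB7 = 10110111 (10xxxxxx ✓), payload 110111.
Concatenate: 000010000001100110111 = 0x10337 (21 bits → U+10337).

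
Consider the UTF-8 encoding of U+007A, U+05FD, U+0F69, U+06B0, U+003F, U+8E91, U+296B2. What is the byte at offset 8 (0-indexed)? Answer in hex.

0x3F

U+007A → 1-byte form 7A at offsets 0–0.
U+05FD → 2-byte form D7 BD at offsets 1–2.
U+0F69 → 3-byte form E0 BD A9 at offsets 3–5.
U+06B0 → 2-byte form DA B0 at offsets 6–7.
U+003F → 1-byte form 3F at offsets 8–8.
Offset 8 falls in char 5's range; it's byte 1 of 3F = 0x3F.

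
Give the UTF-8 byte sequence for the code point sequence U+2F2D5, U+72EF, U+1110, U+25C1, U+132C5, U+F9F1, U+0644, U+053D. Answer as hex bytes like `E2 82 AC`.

F0 AF 8B 95 E7 8B AF E1 84 90 E2 97 81 F0 93 8B 85 EF A7 B1 D9 84 D4 BD

U+2F2D5: 4-byte form → F0 AF 8B 95.
U+72EF: 3-byte form → E7 8B AF.
U+1110: 3-byte form → E1 84 90.
U+25C1: 3-byte form → E2 97 81.
U+132C5: 4-byte form → F0 93 8B 85.
U+F9F1: 3-byte form → EF A7 B1.
U+0644: 2-byte form → D9 84.
U+053D: 2-byte form → D4 BD.
Concatenated (24 bytes): F0 AF 8B 95 E7 8B AF E1 84 90 E2 97 81 F0 93 8B 85 EF A7 B1 D9 84 D4 BD.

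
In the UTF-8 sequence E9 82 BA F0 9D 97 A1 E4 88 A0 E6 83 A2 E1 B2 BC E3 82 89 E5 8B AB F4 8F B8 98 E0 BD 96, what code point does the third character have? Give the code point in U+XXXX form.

Offset 0: leading byte 0xE9 = 11101001 → 3-byte char #1 = E9 82 BA.
Offset 3: leading byte 0xF0 = 11110000 → 4-byte char #2 = F0 9D 97 A1.
Offset 7: leading byte 0xE4 = 11100100 → 3-byte char #3 = E4 88 A0.
Leading byte 0xE4 = 11100100 matches 1110xxxx → 3-byte sequence.
Byte 1: 0xE4 = 11100100, payload 0100 (4 bits).
Byte 2: 0x88 = 10001000 (10xxxxxx ✓), payload 001000.
Byte 3: 0xA0 = 10100000 (10xxxxxx ✓), payload 100000.
Concatenate: 0100001000100000 = 0x4220 (16 bits → U+4220).

U+4220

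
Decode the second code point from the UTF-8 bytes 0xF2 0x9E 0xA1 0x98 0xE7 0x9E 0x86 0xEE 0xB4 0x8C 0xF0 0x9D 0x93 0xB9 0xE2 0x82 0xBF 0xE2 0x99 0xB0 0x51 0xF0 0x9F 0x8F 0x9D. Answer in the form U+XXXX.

Offset 0: leading byte 0xF2 = 11110010 → 4-byte char #1 = F2 9E A1 98.
Offset 4: leading byte 0xE7 = 11100111 → 3-byte char #2 = E7 9E 86.
Leading byte 0xE7 = 11100111 matches 1110xxxx → 3-byte sequence.
Byte 1: 0xE7 = 11100111, payload 0111 (4 bits).
Byte 2: 0x9E = 10011110 (10xxxxxx ✓), payload 011110.
Byte 3: 0x86 = 10000110 (10xxxxxx ✓), payload 000110.
Concatenate: 0111011110000110 = 0x7786 (16 bits → U+7786).

U+7786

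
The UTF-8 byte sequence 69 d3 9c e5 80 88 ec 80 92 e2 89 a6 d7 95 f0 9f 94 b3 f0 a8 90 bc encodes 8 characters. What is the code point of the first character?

U+0069

Offset 0: leading byte 0x69 = 01101001 → 1-byte char #1 = 69.
Leading byte 0x69 = 01101001 matches 0xxxxxxx → 1-byte sequence.
Byte 1: 0x69 = 01101001, payload 1101001 (7 bits).
Concatenate: 1101001 = 0x69 (7 bits → U+0069).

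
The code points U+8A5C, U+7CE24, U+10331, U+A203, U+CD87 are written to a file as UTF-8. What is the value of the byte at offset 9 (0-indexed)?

U+8A5C → 3-byte form E8 A9 9C at offsets 0–2.
U+7CE24 → 4-byte form F1 BC B8 A4 at offsets 3–6.
U+10331 → 4-byte form F0 90 8C B1 at offsets 7–10.
Offset 9 falls in char 3's range; it's byte 3 of F0 90 8C B1 = 0x8C.

0x8C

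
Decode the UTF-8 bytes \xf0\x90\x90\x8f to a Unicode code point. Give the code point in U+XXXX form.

Leading byte 0xF0 = 11110000 matches 11110xxx → 4-byte sequence.
Byte 1: 0xF0 = 11110000, payload 000 (3 bits).
Byte 2: 0x90 = 10010000 (10xxxxxx ✓), payload 010000.
Byte 3: 0x90 = 10010000 (10xxxxxx ✓), payload 010000.
Byte 4: 0x8F = 10001111 (10xxxxxx ✓), payload 001111.
Concatenate: 000010000010000001111 = 0x1040F (21 bits → U+1040F).

U+1040F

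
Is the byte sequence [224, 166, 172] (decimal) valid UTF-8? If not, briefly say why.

Leading byte 0xE0 = 11100000 → 3-byte form.
Continuation bytes 0xA6=10100110, 0xAC=10101100 all match 10xxxxxx.
Decoded value 0x9AC is ≥ 0x800 (shortest form) and not a surrogate.

valid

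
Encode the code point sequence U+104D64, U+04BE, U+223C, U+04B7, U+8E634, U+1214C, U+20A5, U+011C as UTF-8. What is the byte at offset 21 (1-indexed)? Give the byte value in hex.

0x82

1-indexed offset 21 is 0-indexed offset 20.
U+104D64 → 4-byte form F4 84 B5 A4 at offsets 0–3.
U+04BE → 2-byte form D2 BE at offsets 4–5.
U+223C → 3-byte form E2 88 BC at offsets 6–8.
U+04B7 → 2-byte form D2 B7 at offsets 9–10.
U+8E634 → 4-byte form F2 8E 98 B4 at offsets 11–14.
U+1214C → 4-byte form F0 92 85 8C at offsets 15–18.
U+20A5 → 3-byte form E2 82 A5 at offsets 19–21.
Offset 20 falls in char 7's range; it's byte 2 of E2 82 A5 = 0x82.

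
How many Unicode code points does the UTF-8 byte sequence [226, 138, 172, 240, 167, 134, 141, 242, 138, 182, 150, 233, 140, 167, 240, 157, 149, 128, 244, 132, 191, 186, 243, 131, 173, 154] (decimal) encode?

Byte at offset 0: 0xE2 = 11100010 → 3-byte char (#1). Advance 3.
Byte at offset 3: 0xF0 = 11110000 → 4-byte char (#2). Advance 4.
Byte at offset 7: 0xF2 = 11110010 → 4-byte char (#3). Advance 4.
Byte at offset 11: 0xE9 = 11101001 → 3-byte char (#4). Advance 3.
Byte at offset 14: 0xF0 = 11110000 → 4-byte char (#5). Advance 4.
Byte at offset 18: 0xF4 = 11110100 → 4-byte char (#6). Advance 4.
Byte at offset 22: 0xF3 = 11110011 → 4-byte char (#7). Advance 4.
Reached end at offset 26 after 7 code points.

7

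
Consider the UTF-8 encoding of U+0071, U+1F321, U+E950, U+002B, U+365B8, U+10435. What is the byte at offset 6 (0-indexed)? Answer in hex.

0xA5

U+0071 → 1-byte form 71 at offsets 0–0.
U+1F321 → 4-byte form F0 9F 8C A1 at offsets 1–4.
U+E950 → 3-byte form EE A5 90 at offsets 5–7.
Offset 6 falls in char 3's range; it's byte 2 of EE A5 90 = 0xA5.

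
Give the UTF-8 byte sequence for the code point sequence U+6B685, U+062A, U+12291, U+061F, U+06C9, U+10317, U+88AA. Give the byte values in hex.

F1 AB 9A 85 D8 AA F0 92 8A 91 D8 9F DB 89 F0 90 8C 97 E8 A2 AA

U+6B685: 4-byte form → F1 AB 9A 85.
U+062A: 2-byte form → D8 AA.
U+12291: 4-byte form → F0 92 8A 91.
U+061F: 2-byte form → D8 9F.
U+06C9: 2-byte form → DB 89.
U+10317: 4-byte form → F0 90 8C 97.
U+88AA: 3-byte form → E8 A2 AA.
Concatenated (21 bytes): F1 AB 9A 85 D8 AA F0 92 8A 91 D8 9F DB 89 F0 90 8C 97 E8 A2 AA.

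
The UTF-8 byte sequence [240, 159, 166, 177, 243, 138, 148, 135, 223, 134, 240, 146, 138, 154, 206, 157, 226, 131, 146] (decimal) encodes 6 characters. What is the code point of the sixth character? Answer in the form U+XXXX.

Offset 0: leading byte 0xF0 = 11110000 → 4-byte char #1 = F0 9F A6 B1.
Offset 4: leading byte 0xF3 = 11110011 → 4-byte char #2 = F3 8A 94 87.
Offset 8: leading byte 0xDF = 11011111 → 2-byte char #3 = DF 86.
Offset 10: leading byte 0xF0 = 11110000 → 4-byte char #4 = F0 92 8A 9A.
Offset 14: leading byte 0xCE = 11001110 → 2-byte char #5 = CE 9D.
Offset 16: leading byte 0xE2 = 11100010 → 3-byte char #6 = E2 83 92.
Leading byte 0xE2 = 11100010 matches 1110xxxx → 3-byte sequence.
Byte 1: 0xE2 = 11100010, payload 0010 (4 bits).
Byte 2: 0x83 = 10000011 (10xxxxxx ✓), payload 000011.
Byte 3: 0x92 = 10010010 (10xxxxxx ✓), payload 010010.
Concatenate: 0010000011010010 = 0x20D2 (16 bits → U+20D2).

U+20D2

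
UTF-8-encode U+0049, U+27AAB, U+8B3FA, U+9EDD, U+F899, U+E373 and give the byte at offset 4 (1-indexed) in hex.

0xAA

1-indexed offset 4 is 0-indexed offset 3.
U+0049 → 1-byte form 49 at offsets 0–0.
U+27AAB → 4-byte form F0 A7 AA AB at offsets 1–4.
Offset 3 falls in char 2's range; it's byte 3 of F0 A7 AA AB = 0xAA.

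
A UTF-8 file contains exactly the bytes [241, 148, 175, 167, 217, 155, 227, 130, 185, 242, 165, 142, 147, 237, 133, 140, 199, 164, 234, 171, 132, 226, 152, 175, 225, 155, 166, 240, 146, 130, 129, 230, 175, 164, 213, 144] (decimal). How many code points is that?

12

Byte at offset 0: 0xF1 = 11110001 → 4-byte char (#1). Advance 4.
Byte at offset 4: 0xD9 = 11011001 → 2-byte char (#2). Advance 2.
Byte at offset 6: 0xE3 = 11100011 → 3-byte char (#3). Advance 3.
Byte at offset 9: 0xF2 = 11110010 → 4-byte char (#4). Advance 4.
Byte at offset 13: 0xED = 11101101 → 3-byte char (#5). Advance 3.
Byte at offset 16: 0xC7 = 11000111 → 2-byte char (#6). Advance 2.
Byte at offset 18: 0xEA = 11101010 → 3-byte char (#7). Advance 3.
Byte at offset 21: 0xE2 = 11100010 → 3-byte char (#8). Advance 3.
Byte at offset 24: 0xE1 = 11100001 → 3-byte char (#9). Advance 3.
Byte at offset 27: 0xF0 = 11110000 → 4-byte char (#10). Advance 4.
Byte at offset 31: 0xE6 = 11100110 → 3-byte char (#11). Advance 3.
Byte at offset 34: 0xD5 = 11010101 → 2-byte char (#12). Advance 2.
Reached end at offset 36 after 12 code points.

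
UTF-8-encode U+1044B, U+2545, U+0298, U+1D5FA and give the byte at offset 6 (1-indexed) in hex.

0x95

1-indexed offset 6 is 0-indexed offset 5.
U+1044B → 4-byte form F0 90 91 8B at offsets 0–3.
U+2545 → 3-byte form E2 95 85 at offsets 4–6.
Offset 5 falls in char 2's range; it's byte 2 of E2 95 85 = 0x95.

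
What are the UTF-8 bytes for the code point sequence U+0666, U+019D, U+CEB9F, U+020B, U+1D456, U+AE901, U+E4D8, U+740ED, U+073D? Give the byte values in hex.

D9 A6 C6 9D F3 8E AE 9F C8 8B F0 9D 91 96 F2 AE A4 81 EE 93 98 F1 B4 83 AD DC BD

U+0666: 2-byte form → D9 A6.
U+019D: 2-byte form → C6 9D.
U+CEB9F: 4-byte form → F3 8E AE 9F.
U+020B: 2-byte form → C8 8B.
U+1D456: 4-byte form → F0 9D 91 96.
U+AE901: 4-byte form → F2 AE A4 81.
U+E4D8: 3-byte form → EE 93 98.
U+740ED: 4-byte form → F1 B4 83 AD.
U+073D: 2-byte form → DC BD.
Concatenated (27 bytes): D9 A6 C6 9D F3 8E AE 9F C8 8B F0 9D 91 96 F2 AE A4 81 EE 93 98 F1 B4 83 AD DC BD.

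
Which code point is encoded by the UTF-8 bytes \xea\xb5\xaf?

U+AD6F

Leading byte 0xEA = 11101010 matches 1110xxxx → 3-byte sequence.
Byte 1: 0xEA = 11101010, payload 1010 (4 bits).
Byte 2: 0xB5 = 10110101 (10xxxxxx ✓), payload 110101.
Byte 3: 0xAF = 10101111 (10xxxxxx ✓), payload 101111.
Concatenate: 1010110101101111 = 0xAD6F (16 bits → U+AD6F).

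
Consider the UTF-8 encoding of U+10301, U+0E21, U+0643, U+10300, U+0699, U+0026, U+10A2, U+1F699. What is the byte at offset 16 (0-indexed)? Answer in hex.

0xE1

U+10301 → 4-byte form F0 90 8C 81 at offsets 0–3.
U+0E21 → 3-byte form E0 B8 A1 at offsets 4–6.
U+0643 → 2-byte form D9 83 at offsets 7–8.
U+10300 → 4-byte form F0 90 8C 80 at offsets 9–12.
U+0699 → 2-byte form DA 99 at offsets 13–14.
U+0026 → 1-byte form 26 at offsets 15–15.
U+10A2 → 3-byte form E1 82 A2 at offsets 16–18.
Offset 16 falls in char 7's range; it's byte 1 of E1 82 A2 = 0xE1.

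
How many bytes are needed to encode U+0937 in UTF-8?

3

U+0937 = 0x937. UTF-8 uses 1 byte below 0x80, 2 below 0x800, 3 below 0x10000, 4 up to 0x10FFFF. 0x937 is in U+0800–U+FFFF → 3 bytes.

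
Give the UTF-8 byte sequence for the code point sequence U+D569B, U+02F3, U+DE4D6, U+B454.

U+D569B: 4-byte form → F3 95 9A 9B.
U+02F3: 2-byte form → CB B3.
U+DE4D6: 4-byte form → F3 9E 93 96.
U+B454: 3-byte form → EB 91 94.
Concatenated (13 bytes): F3 95 9A 9B CB B3 F3 9E 93 96 EB 91 94.

F3 95 9A 9B CB B3 F3 9E 93 96 EB 91 94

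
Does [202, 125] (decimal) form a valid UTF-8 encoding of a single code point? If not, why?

invalid (non-continuation byte where continuation expected)

Leading byte 0xCA = 11001010 → 2-byte form.
Byte 2 is 0x7D = 01111101, which is not 10xxxxxx — expected a continuation byte.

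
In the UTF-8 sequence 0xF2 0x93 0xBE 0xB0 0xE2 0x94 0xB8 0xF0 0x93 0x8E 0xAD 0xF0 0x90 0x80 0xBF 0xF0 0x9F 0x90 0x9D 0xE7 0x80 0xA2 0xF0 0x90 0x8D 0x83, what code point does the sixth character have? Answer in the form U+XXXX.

U+7022

Offset 0: leading byte 0xF2 = 11110010 → 4-byte char #1 = F2 93 BE B0.
Offset 4: leading byte 0xE2 = 11100010 → 3-byte char #2 = E2 94 B8.
Offset 7: leading byte 0xF0 = 11110000 → 4-byte char #3 = F0 93 8E AD.
Offset 11: leading byte 0xF0 = 11110000 → 4-byte char #4 = F0 90 80 BF.
Offset 15: leading byte 0xF0 = 11110000 → 4-byte char #5 = F0 9F 90 9D.
Offset 19: leading byte 0xE7 = 11100111 → 3-byte char #6 = E7 80 A2.
Leading byte 0xE7 = 11100111 matches 1110xxxx → 3-byte sequence.
Byte 1: 0xE7 = 11100111, payload 0111 (4 bits).
Byte 2: 0x80 = 10000000 (10xxxxxx ✓), payload 000000.
Byte 3: 0xA2 = 10100010 (10xxxxxx ✓), payload 100010.
Concatenate: 0111000000100010 = 0x7022 (16 bits → U+7022).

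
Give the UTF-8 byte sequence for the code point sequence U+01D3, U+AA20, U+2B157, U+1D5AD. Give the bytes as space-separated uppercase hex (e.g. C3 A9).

C7 93 EA A8 A0 F0 AB 85 97 F0 9D 96 AD

U+01D3: 2-byte form → C7 93.
U+AA20: 3-byte form → EA A8 A0.
U+2B157: 4-byte form → F0 AB 85 97.
U+1D5AD: 4-byte form → F0 9D 96 AD.
Concatenated (13 bytes): C7 93 EA A8 A0 F0 AB 85 97 F0 9D 96 AD.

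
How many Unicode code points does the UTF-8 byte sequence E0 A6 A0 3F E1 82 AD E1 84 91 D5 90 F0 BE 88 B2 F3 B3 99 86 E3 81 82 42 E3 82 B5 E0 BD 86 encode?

Byte at offset 0: 0xE0 = 11100000 → 3-byte char (#1). Advance 3.
Byte at offset 3: 0x3F = 00111111 → 1-byte char (#2). Advance 1.
Byte at offset 4: 0xE1 = 11100001 → 3-byte char (#3). Advance 3.
Byte at offset 7: 0xE1 = 11100001 → 3-byte char (#4). Advance 3.
Byte at offset 10: 0xD5 = 11010101 → 2-byte char (#5). Advance 2.
Byte at offset 12: 0xF0 = 11110000 → 4-byte char (#6). Advance 4.
Byte at offset 16: 0xF3 = 11110011 → 4-byte char (#7). Advance 4.
Byte at offset 20: 0xE3 = 11100011 → 3-byte char (#8). Advance 3.
Byte at offset 23: 0x42 = 01000010 → 1-byte char (#9). Advance 1.
Byte at offset 24: 0xE3 = 11100011 → 3-byte char (#10). Advance 3.
Byte at offset 27: 0xE0 = 11100000 → 3-byte char (#11). Advance 3.
Reached end at offset 30 after 11 code points.

11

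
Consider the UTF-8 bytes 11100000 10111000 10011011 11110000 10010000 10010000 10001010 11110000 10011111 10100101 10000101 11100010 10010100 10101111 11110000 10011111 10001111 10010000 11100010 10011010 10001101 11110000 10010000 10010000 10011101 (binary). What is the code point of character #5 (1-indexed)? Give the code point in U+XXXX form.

U+1F3D0

Offset 0: leading byte 0xE0 = 11100000 → 3-byte char #1 = E0 B8 9B.
Offset 3: leading byte 0xF0 = 11110000 → 4-byte char #2 = F0 90 90 8A.
Offset 7: leading byte 0xF0 = 11110000 → 4-byte char #3 = F0 9F A5 85.
Offset 11: leading byte 0xE2 = 11100010 → 3-byte char #4 = E2 94 AF.
Offset 14: leading byte 0xF0 = 11110000 → 4-byte char #5 = F0 9F 8F 90.
Leading byte 0xF0 = 11110000 matches 11110xxx → 4-byte sequence.
Byte 1: 0xF0 = 11110000, payload 000 (3 bits).
Byte 2: 0x9F = 10011111 (10xxxxxx ✓), payload 011111.
Byte 3: 0x8F = 10001111 (10xxxxxx ✓), payload 001111.
Byte 4: 0x90 = 10010000 (10xxxxxx ✓), payload 010000.
Concatenate: 000011111001111010000 = 0x1F3D0 (21 bits → U+1F3D0).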